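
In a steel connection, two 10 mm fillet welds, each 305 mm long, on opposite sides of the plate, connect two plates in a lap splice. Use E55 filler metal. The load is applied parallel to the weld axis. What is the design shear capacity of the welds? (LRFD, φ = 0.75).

E55XX → F_EXX = 550 MPa.
Effective throat t_e = 0.707 × 10 = 7.07 mm.
Total length L = 610 mm; A_we = 7.07 × 610 = 4313 mm².
F_nw = 0.6 F_EXX = 0.6 × 550 = 330 MPa.
φR_n = 0.75 × 330 × 4313 × 10⁻³ = 1067 kN.

φR_n ≈ 1070 kN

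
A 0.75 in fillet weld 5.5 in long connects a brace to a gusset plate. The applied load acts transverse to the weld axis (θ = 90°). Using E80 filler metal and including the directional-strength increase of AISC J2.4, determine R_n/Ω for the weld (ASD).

R_n/Ω ≈ 105 kips

E80XX → F_EXX = 80 ksi.
t_e = 0.707 × 0.75 = 0.5302 in; A_we = 0.5302 × 5.5 = 2.916 in².
Directional factor: 1.0 + 0.5 sin^1.5(90°) = 1.5.
F_nw = 0.6 × 80 × 1.5 = 72 ksi.
R_n/Ω = (72 × 2.916) / 2.0 = 105 kips.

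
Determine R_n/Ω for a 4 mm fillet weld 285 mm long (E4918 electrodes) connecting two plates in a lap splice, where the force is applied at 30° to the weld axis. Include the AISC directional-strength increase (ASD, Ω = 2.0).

E49XX → F_EXX = 490 MPa.
t_e = 0.707 × 4 = 2.828 mm; A_we = 2.828 × 285 = 806 mm².
Directional factor: 1.0 + 0.5 sin^1.5(30°) = 1.177.
F_nw = 0.6 × 490 × 1.177 = 346 MPa.
R_n/Ω = (346 × 806) / 2.0 × 10⁻³ = 139.4 kN.

R_n/Ω ≈ 139 kN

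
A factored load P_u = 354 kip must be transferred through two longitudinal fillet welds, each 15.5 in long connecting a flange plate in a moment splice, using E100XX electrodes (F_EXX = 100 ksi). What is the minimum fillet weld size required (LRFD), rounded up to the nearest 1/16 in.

w = 3/8 in

Total weld length L = 31 in.
Required throat t_e = P_u / (φ × 0.6 F_EXX × L) = 354 / (0.75 × 0.6 × 100 × 31) = 0.2538 in.
Required leg w = t_e / 0.707 = 0.3589 in → use 3/8 in.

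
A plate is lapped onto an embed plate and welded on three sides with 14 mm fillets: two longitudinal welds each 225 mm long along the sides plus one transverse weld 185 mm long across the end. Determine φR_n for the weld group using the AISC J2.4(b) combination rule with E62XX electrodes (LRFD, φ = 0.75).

E62XX → F_EXX = 620 MPa.
t_e = 0.707 × 14 = 9.898 mm.
R_nwl = 0.6 × 620 × 9.898 × 450 × 10⁻³ = 1657 kN (longitudinal, 2 welds).
R_nwt = 0.6 × 620 × 9.898 × 185 × 10⁻³ = 681.2 kN (transverse, base value).
(i) R_nwl + R_nwt = 2338 kN; (ii) 0.85 R_nwl + 1.5 R_nwt = 2430 kN.
R_n = max = 2430 kN [governs: (ii)]; φR_n = 1823 kN.

φR_n ≈ 1820 kN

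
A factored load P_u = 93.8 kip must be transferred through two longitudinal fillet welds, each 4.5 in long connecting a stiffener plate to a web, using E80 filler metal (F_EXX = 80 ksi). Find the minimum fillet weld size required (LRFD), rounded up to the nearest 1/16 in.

Total weld length L = 9 in.
Required throat t_e = P_u / (φ × 0.6 F_EXX × L) = 93.8 / (0.75 × 0.6 × 80 × 9) = 0.2895 in.
Required leg w = t_e / 0.707 = 0.4095 in → use 7/16 in.

w = 7/16 in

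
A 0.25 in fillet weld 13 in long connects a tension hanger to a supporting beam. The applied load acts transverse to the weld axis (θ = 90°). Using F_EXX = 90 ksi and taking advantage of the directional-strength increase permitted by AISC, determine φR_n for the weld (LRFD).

t_e = 0.707 × 0.25 = 0.1767 in; A_we = 0.1767 × 13 = 2.298 in².
Directional factor: 1.0 + 0.5 sin^1.5(90°) = 1.5.
F_nw = 0.6 × 90 × 1.5 = 81 ksi.
φR_n = 0.75 × 81 × 2.298 = 139.6 kip.

φR_n ≈ 140 kip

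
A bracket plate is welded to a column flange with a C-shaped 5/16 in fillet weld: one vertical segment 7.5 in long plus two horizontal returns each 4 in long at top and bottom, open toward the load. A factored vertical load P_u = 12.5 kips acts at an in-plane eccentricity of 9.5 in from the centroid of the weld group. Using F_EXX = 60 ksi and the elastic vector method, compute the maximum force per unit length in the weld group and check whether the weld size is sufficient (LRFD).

Total weld length L_w = 15.5 in. Treat welds as unit-width lines.
Centroid: x̄ = 2×4×2 / 15.5 = 1.032 in from the vertical weld.
Polar moment about centroid: J = I_x + I_y = [7.5³/12 + 2×4×3.75²] + [7.5×1.032² + 2(4³/12 + 4×0.9677²)] = 173.8 in³.
Direct shear f_v = P/L_w = 12.5 / 15.5 = 0.8065 kip/in (vertical).
Torsion M = P·e = 12.5 × 9.5 = 118.75 kip·in.
Critical point at (x, y) = (2.968, 3.75) from centroid. f_tx = M·y/J = 2.562 kip/in; f_ty = M·x/J = 2.028 kip/in.
Resultant f_max = √[f_tx² + (f_v + f_ty)²] = √[2.562² + (0.8065 + 2.028)²] = 3.821 kip/in.
Capacity per unit length: φr_n = 0.75 × 0.6 × 60 × (0.707 × 0.3125) = 5.965 kip/in.
3.821 ≤ 5.965 → adequate.

f_max ≈ 3.82 kip/in; adequate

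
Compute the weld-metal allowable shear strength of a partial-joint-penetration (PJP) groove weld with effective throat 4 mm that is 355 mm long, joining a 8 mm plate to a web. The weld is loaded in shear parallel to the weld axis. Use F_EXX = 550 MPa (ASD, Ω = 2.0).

Effective throat (given) t_e = 4 mm.
A_we = 4 × 355 = 1420 mm².
F_nw = 0.6 F_EXX = 330 MPa.
R_n/Ω = (330 × 1420) / 2.0 × 10⁻³ = 234.3 kN.

R_n/Ω ≈ 234 kN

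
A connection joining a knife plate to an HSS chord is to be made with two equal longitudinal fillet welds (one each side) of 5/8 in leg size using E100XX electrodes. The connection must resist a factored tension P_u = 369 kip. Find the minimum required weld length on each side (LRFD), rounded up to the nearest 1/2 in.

L = 9.5 in on each side

E100XX → F_EXX = 100 ksi.
Throat t_e = 0.707 × 0.625 = 0.4419 in.
φr_n = 0.75 × 0.6 × 100 × 0.4419 = 19.88 kip/in.
L_req = P_u / φr_n = 369 / 19.88 = 18.56 in total.
Per side: 18.56 / 2 = 9.279 in.
Round up → use L = 9.5 in on each side.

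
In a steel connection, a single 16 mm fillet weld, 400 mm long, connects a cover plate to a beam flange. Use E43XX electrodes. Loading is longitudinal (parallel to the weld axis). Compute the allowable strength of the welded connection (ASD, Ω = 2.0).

R_n/Ω ≈ 584 kN

E43XX → F_EXX = 430 MPa.
Effective throat t_e = 0.707 × 16 = 11.31 mm.
Total length L = 400 mm; A_we = 11.31 × 400 = 4525 mm².
F_nw = 0.6 F_EXX = 0.6 × 430 = 258 MPa.
R_n = 258 × 4525 × 10⁻³ = 1167 kN; R_n/Ω = 1167/2.0 = 583.7 kN.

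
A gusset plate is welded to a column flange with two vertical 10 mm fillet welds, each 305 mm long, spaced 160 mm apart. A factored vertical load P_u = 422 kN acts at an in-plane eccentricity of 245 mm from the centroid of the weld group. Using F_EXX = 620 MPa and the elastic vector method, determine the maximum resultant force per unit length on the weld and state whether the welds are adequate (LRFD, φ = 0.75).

Total weld length L_w = 610 mm. Treat welds as unit-width lines.
Polar moment about centroid: J = 2[d³/12 + d(b/2)²] = 2[305³/12 + 305×80²] = 8633000 mm³.
Direct shear f_v = P/L_w = 422×10³ / 610 = 691.8 N/mm (vertical).
Torsion M = P·e = 422×10³ × 245 = 103390000 N·mm.
Critical point at (x, y) = (80, 152.5) from centroid. f_tx = M·y/J = 1826 N/mm; f_ty = M·x/J = 958.1 N/mm.
Resultant f_max = √[f_tx² + (f_v + f_ty)²] = √[1826² + (691.8 + 958.1)²] = 2461 N/mm.
Capacity per unit length: φr_n = 0.75 × 0.6 × 620 × (0.707 × 10) = 1973 N/mm.
2461 > 1973 → NOT adequate.

f_max ≈ 2460 N/mm; NOT adequate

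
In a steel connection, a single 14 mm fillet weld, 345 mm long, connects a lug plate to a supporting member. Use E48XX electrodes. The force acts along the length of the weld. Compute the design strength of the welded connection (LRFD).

E48XX → F_EXX = 480 MPa.
Effective throat t_e = 0.707 × 14 = 9.898 mm.
Total length L = 345 mm; A_we = 9.898 × 345 = 3415 mm².
F_nw = 0.6 F_EXX = 0.6 × 480 = 288 MPa.
φR_n = 0.75 × 288 × 3415 × 10⁻³ = 737.6 kN.

φR_n ≈ 738 kN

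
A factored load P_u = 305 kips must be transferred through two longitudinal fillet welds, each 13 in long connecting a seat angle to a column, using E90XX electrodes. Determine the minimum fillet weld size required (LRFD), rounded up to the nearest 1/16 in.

w = 7/16 in

E90XX → F_EXX = 90 ksi.
Total weld length L = 26 in.
Required throat t_e = P_u / (φ × 0.6 F_EXX × L) = 305 / (0.75 × 0.6 × 90 × 26) = 0.2896 in.
Required leg w = t_e / 0.707 = 0.4097 in → use 7/16 in.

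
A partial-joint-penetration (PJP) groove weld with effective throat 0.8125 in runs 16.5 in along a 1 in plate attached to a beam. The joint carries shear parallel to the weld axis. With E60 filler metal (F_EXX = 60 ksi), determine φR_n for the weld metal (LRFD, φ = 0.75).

φR_n ≈ 362 kips

Effective throat (given) t_e = 0.8125 in.
A_we = 0.8125 × 16.5 = 13.41 in².
F_nw = 0.6 F_EXX = 36 ksi.
φR_n = 0.75 × 36 × 13.41 = 362 kips.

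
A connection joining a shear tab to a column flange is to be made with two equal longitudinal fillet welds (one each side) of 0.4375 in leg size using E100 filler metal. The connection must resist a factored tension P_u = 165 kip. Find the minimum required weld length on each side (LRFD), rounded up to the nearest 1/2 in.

E100XX → F_EXX = 100 ksi.
Throat t_e = 0.707 × 0.4375 = 0.3093 in.
φr_n = 0.75 × 0.6 × 100 × 0.3093 = 13.92 kip/in.
L_req = P_u / φr_n = 165 / 13.92 = 11.85 in total.
Per side: 11.85 / 2 = 5.927 in.
Round up → use L = 6 in on each side.

L = 6 in on each side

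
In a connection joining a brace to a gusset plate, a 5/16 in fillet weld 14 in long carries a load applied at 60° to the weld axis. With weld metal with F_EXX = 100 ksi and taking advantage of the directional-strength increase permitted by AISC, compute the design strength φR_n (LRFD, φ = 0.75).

φR_n ≈ 195 kips

t_e = 0.707 × 0.3125 = 0.2209 in; A_we = 0.2209 × 14 = 3.093 in².
Directional factor: 1.0 + 0.5 sin^1.5(60°) = 1.403.
F_nw = 0.6 × 100 × 1.403 = 84.18 ksi.
φR_n = 0.75 × 84.18 × 3.093 = 195.3 kips.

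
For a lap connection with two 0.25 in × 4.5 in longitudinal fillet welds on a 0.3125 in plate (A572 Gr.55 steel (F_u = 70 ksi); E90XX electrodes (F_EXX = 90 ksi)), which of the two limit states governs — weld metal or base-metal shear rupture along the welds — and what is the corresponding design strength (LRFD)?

φR_n ≈ 64.4 kips (weld metal governs)

t_e = 0.707 × 0.25 = 0.1767 in; L = 9 in.
Weld metal: φR_n = 0.75 × 0.6 × 90 × 0.1767 × 9 = 64.43 kips.
Base metal (shear rupture): φR_n = 0.75 × 0.6 × 70 × 0.3125 × 9 = 88.59 kips.
Governing: weld metal.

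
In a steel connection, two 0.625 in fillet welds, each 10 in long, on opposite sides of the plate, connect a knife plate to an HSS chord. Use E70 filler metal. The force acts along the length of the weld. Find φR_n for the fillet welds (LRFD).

E70XX → F_EXX = 70 ksi.
Effective throat t_e = 0.707 × 0.625 = 0.4419 in.
Total length L = 20 in; A_we = 0.4419 × 20 = 8.837 in².
F_nw = 0.6 F_EXX = 0.6 × 70 = 42 ksi.
φR_n = 0.75 × 42 × 8.837 = 278.4 kips.

φR_n ≈ 278 kips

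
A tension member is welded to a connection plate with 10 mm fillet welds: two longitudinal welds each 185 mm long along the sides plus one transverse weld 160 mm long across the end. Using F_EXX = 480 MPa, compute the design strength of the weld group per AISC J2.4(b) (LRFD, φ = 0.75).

φR_n ≈ 847 kN

t_e = 0.707 × 10 = 7.07 mm.
R_nwl = 0.6 × 480 × 7.07 × 370 × 10⁻³ = 753.4 kN (longitudinal, 2 welds).
R_nwt = 0.6 × 480 × 7.07 × 160 × 10⁻³ = 325.8 kN (transverse, base value).
(i) R_nwl + R_nwt = 1079 kN; (ii) 0.85 R_nwl + 1.5 R_nwt = 1129 kN.
R_n = max = 1129 kN [governs: (ii)]; φR_n = 846.8 kN.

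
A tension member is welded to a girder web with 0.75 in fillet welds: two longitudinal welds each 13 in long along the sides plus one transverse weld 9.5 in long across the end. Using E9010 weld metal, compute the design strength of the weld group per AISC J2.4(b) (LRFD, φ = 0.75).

E90XX → F_EXX = 90 ksi.
t_e = 0.707 × 0.75 = 0.5302 in.
R_nwl = 0.6 × 90 × 0.5302 × 26 = 744.5 kip (longitudinal, 2 welds).
R_nwt = 0.6 × 90 × 0.5302 × 9.5 = 272 kip (transverse, base value).
(i) R_nwl + R_nwt = 1016 kip; (ii) 0.85 R_nwl + 1.5 R_nwt = 1041 kip.
R_n = max = 1041 kip [governs: (ii)]; φR_n = 780.6 kip.

φR_n ≈ 781 kip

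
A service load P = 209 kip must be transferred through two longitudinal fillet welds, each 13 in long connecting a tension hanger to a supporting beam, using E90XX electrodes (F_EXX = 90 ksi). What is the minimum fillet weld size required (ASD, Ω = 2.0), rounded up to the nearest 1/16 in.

Total weld length L = 26 in.
Required throat t_e = P × Ω / (0.6 F_EXX × L) = 209 × 2.0 / (0.6 × 90 × 26) = 0.2977 in.
Required leg w = t_e / 0.707 = 0.4211 in → use 7/16 in.

w = 7/16 in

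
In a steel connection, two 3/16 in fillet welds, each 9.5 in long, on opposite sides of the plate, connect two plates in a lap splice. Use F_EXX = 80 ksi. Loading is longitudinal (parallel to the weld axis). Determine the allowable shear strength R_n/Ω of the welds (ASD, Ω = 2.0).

Effective throat t_e = 0.707 × 0.1875 = 0.1326 in.
Total length L = 19 in; A_we = 0.1326 × 19 = 2.519 in².
F_nw = 0.6 F_EXX = 0.6 × 80 = 48 ksi.
R_n = 48 × 2.519 = 120.9 kip; R_n/Ω = 120.9/2.0 = 60.45 kip.

R_n/Ω ≈ 60.4 kip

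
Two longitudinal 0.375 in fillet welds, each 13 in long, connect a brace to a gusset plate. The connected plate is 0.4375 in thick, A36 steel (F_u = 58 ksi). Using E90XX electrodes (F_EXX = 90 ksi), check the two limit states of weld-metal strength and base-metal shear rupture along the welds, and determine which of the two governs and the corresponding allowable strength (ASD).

R_n/Ω ≈ 186 kips (weld metal governs)

t_e = 0.707 × 0.375 = 0.2651 in; L = 26 in.
Weld metal: R_n/Ω = (1/2.0) × 0.6 × 90 × 0.2651 × 26 = 186.1 kips.
Base metal (shear rupture): R_n/Ω = (1/2.0) × 0.6 × 58 × 0.4375 × 26 = 197.9 kips.
Governing: weld metal.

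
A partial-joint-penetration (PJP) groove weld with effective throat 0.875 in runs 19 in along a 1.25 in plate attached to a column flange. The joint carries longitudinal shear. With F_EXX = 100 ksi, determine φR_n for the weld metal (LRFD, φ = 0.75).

φR_n ≈ 748 kip

Effective throat (given) t_e = 0.875 in.
A_we = 0.875 × 19 = 16.62 in².
F_nw = 0.6 F_EXX = 60 ksi.
φR_n = 0.75 × 60 × 16.62 = 748.1 kip.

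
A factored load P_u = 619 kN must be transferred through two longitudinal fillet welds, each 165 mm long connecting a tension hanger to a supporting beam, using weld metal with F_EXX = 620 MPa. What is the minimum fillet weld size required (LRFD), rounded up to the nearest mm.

Total weld length L = 330 mm.
Required throat t_e = P_u / (φ × 0.6 F_EXX × L) = 619 / (0.75 × 0.6 × 620 × 330 × 10⁻³) = 6.723 mm.
Required leg w = t_e / 0.707 = 9.509 mm → use 10 mm.

w = 10 mm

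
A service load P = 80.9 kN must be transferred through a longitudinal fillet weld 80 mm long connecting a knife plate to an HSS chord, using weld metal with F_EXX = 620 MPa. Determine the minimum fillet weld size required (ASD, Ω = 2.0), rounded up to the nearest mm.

Total weld length L = 80 mm.
Required throat t_e = P × Ω / (0.6 F_EXX × L) = 80.9 × 2.0 / (0.6 × 620 × 80 × 10⁻³) = 5.437 mm.
Required leg w = t_e / 0.707 = 7.69 mm → use 8 mm.

w = 8 mm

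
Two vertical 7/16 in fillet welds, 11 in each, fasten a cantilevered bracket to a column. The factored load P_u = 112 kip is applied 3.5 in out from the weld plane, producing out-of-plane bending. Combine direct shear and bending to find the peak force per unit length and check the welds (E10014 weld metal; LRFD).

f_max ≈ 11 kip/in; adequate

E100XX → F_EXX = 100 ksi.
L_w = 2 × 11 = 22 in; section modulus (unit throat) S = 2 × L²/6 = 40.33 in².
Direct shear f_v = P/L_w = 112/22 = 5.091 kip/in.
Moment M = P × e = 112 × 3.5 = 392 kip·in; bending f_b = M/S = 9.719 kip/in.
f_max = √(f_v² + f_b²) = √(5.091² + 9.719²) = 10.97 kip/in.
φr_n = 0.75 × 0.6 × 100 × (0.707 × 0.4375) = 13.92 kip/in → adequate.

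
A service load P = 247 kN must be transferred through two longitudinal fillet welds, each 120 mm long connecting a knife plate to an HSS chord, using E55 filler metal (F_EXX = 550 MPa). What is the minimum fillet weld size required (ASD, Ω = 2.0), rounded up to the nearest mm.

Total weld length L = 240 mm.
Required throat t_e = P × Ω / (0.6 F_EXX × L) = 247 × 2.0 / (0.6 × 550 × 240 × 10⁻³) = 6.237 mm.
Required leg w = t_e / 0.707 = 8.822 mm → use 9 mm.

w = 9 mm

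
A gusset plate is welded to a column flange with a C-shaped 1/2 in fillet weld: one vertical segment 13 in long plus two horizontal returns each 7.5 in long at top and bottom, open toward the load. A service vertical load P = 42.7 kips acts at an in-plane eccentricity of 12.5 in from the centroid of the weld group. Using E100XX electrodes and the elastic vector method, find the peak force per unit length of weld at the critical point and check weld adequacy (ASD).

f_max ≈ 5.71 kip/in; adequate

E100XX → F_EXX = 100 ksi.
Total weld length L_w = 28 in. Treat welds as unit-width lines.
Centroid: x̄ = 2×7.5×3.75 / 28 = 2.009 in from the vertical weld.
Polar moment about centroid: J = I_x + I_y = [13³/12 + 2×7.5×6.5²] + [13×2.009² + 2(7.5³/12 + 7.5×1.741²)] = 985.1 in³.
Direct shear f_v = P/L_w = 42.7 / 28 = 1.525 kip/in (vertical).
Torsion M = P·e = 42.7 × 12.5 = 533.75 kip·in.
Critical point at (x, y) = (5.491, 6.5) from centroid. f_tx = M·y/J = 3.522 kip/in; f_ty = M·x/J = 2.975 kip/in.
Resultant f_max = √[f_tx² + (f_v + f_ty)²] = √[3.522² + (1.525 + 2.975)²] = 5.715 kip/in.
Capacity per unit length: r_n/Ω = (1/2.0) × 0.6 × 100 × (0.707 × 0.5) = 10.6 kip/in.
5.715 ≤ 10.6 → adequate.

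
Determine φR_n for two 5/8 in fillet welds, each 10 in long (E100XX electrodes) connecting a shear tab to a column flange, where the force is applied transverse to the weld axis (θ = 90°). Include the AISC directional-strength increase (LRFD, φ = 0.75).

E100XX → F_EXX = 100 ksi.
t_e = 0.707 × 0.625 = 0.4419 in; A_we = 0.4419 × 20 = 8.837 in².
Directional factor: 1.0 + 0.5 sin^1.5(90°) = 1.5.
F_nw = 0.6 × 100 × 1.5 = 90 ksi.
φR_n = 0.75 × 90 × 8.837 = 596.5 kip.

φR_n ≈ 597 kip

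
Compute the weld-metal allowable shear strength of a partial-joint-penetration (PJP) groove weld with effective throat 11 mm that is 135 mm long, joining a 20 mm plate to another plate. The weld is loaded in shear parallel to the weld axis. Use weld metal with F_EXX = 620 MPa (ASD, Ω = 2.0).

Effective throat (given) t_e = 11 mm.
A_we = 11 × 135 = 1485 mm².
F_nw = 0.6 F_EXX = 372 MPa.
R_n/Ω = (372 × 1485) / 2.0 × 10⁻³ = 276.2 kN.

R_n/Ω ≈ 276 kN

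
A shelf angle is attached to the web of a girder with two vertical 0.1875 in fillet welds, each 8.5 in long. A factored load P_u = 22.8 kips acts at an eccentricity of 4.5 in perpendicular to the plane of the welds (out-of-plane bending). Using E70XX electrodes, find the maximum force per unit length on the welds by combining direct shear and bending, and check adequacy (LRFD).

E70XX → F_EXX = 70 ksi.
L_w = 2 × 8.5 = 17 in; section modulus (unit throat) S = 2 × L²/6 = 24.08 in².
Direct shear f_v = P/L_w = 22.8/17 = 1.341 kip/in.
Moment M = P × e = 22.8 × 4.5 = 102.6 kip·in; bending f_b = M/S = 4.26 kip/in.
f_max = √(f_v² + f_b²) = √(1.341² + 4.26²) = 4.466 kip/in.
φr_n = 0.75 × 0.6 × 70 × (0.707 × 0.1875) = 4.176 kip/in → NOT adequate.

f_max ≈ 4.47 kip/in; NOT adequate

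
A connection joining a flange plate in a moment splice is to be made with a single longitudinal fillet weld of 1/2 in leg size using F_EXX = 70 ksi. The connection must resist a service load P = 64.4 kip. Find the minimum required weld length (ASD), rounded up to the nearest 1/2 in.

Throat t_e = 0.707 × 0.5 = 0.3535 in.
r_n/Ω = (0.6 × 70 × 0.3535) / 2.0 = 7.423 kip/in.
L_req = P / (r_n/Ω) = 64.4 / 7.423 = 8.675 in total.
Round up → use L = 9 in.

L = 9 in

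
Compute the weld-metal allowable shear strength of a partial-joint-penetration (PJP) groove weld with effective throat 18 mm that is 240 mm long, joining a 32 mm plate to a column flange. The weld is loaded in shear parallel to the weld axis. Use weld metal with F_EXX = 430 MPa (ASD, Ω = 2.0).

Effective throat (given) t_e = 18 mm.
A_we = 18 × 240 = 4320 mm².
F_nw = 0.6 F_EXX = 258 MPa.
R_n/Ω = (258 × 4320) / 2.0 × 10⁻³ = 557.3 kN.

R_n/Ω ≈ 557 kN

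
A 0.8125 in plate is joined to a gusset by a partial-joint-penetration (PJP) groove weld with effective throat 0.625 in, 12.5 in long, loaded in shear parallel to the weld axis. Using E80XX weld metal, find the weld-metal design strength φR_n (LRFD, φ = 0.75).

φR_n ≈ 281 kips

E80XX → F_EXX = 80 ksi.
Effective throat (given) t_e = 0.625 in.
A_we = 0.625 × 12.5 = 7.812 in².
F_nw = 0.6 F_EXX = 48 ksi.
φR_n = 0.75 × 48 × 7.812 = 281.2 kips.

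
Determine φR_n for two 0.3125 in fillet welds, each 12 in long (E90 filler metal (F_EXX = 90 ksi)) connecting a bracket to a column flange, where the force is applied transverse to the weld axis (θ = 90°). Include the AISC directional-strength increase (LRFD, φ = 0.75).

t_e = 0.707 × 0.3125 = 0.2209 in; A_we = 0.2209 × 24 = 5.302 in².
Directional factor: 1.0 + 0.5 sin^1.5(90°) = 1.5.
F_nw = 0.6 × 90 × 1.5 = 81 ksi.
φR_n = 0.75 × 81 × 5.302 = 322.1 kip.

φR_n ≈ 322 kip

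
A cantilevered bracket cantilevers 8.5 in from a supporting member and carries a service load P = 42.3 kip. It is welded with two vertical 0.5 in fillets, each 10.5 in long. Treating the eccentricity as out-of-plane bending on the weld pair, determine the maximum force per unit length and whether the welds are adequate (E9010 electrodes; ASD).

f_max ≈ 9.99 kip/in; NOT adequate

E90XX → F_EXX = 90 ksi.
L_w = 2 × 10.5 = 21 in; section modulus (unit throat) S = 2 × L²/6 = 36.75 in².
Direct shear f_v = P/L_w = 42.3/21 = 2.014 kip/in.
Moment M = P × e = 42.3 × 8.5 = 359.55 kip·in; bending f_b = M/S = 9.784 kip/in.
f_max = √(f_v² + f_b²) = √(2.014² + 9.784²) = 9.989 kip/in.
r_n/Ω = (1/2.0) × 0.6 × 90 × (0.707 × 0.5) = 9.544 kip/in → NOT adequate.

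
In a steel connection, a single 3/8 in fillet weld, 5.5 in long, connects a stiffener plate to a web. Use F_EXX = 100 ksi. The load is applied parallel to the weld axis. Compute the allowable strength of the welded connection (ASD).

R_n/Ω ≈ 43.7 kip

Effective throat t_e = 0.707 × 0.375 = 0.2651 in.
Total length L = 5.5 in; A_we = 0.2651 × 5.5 = 1.458 in².
F_nw = 0.6 F_EXX = 0.6 × 100 = 60 ksi.
R_n = 60 × 1.458 = 87.49 kip; R_n/Ω = 87.49/2.0 = 43.75 kip.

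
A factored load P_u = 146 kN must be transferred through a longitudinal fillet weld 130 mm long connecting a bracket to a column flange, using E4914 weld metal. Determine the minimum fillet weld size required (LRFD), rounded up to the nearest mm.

w = 8 mm

E49XX → F_EXX = 490 MPa.
Total weld length L = 130 mm.
Required throat t_e = P_u / (φ × 0.6 F_EXX × L) = 146 / (0.75 × 0.6 × 490 × 130 × 10⁻³) = 5.093 mm.
Required leg w = t_e / 0.707 = 7.204 mm → use 8 mm.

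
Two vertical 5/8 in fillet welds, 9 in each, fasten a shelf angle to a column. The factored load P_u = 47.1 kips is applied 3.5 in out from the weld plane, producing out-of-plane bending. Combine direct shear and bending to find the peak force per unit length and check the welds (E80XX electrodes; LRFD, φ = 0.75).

E80XX → F_EXX = 80 ksi.
L_w = 2 × 9 = 18 in; section modulus (unit throat) S = 2 × L²/6 = 27 in².
Direct shear f_v = P/L_w = 47.1/18 = 2.617 kip/in.
Moment M = P × e = 47.1 × 3.5 = 164.85 kip·in; bending f_b = M/S = 6.106 kip/in.
f_max = √(f_v² + f_b²) = √(2.617² + 6.106²) = 6.643 kip/in.
φr_n = 0.75 × 0.6 × 80 × (0.707 × 0.625) = 15.91 kip/in → adequate.

f_max ≈ 6.64 kip/in; adequate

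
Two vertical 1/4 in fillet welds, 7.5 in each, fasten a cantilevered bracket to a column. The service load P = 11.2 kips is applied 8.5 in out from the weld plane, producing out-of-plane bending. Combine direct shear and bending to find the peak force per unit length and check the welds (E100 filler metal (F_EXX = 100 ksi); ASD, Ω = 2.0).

f_max ≈ 5.13 kip/in; adequate

L_w = 2 × 7.5 = 15 in; section modulus (unit throat) S = 2 × L²/6 = 18.75 in².
Direct shear f_v = P/L_w = 11.2/15 = 0.7467 kip/in.
Moment M = P × e = 11.2 × 8.5 = 95.2 kip·in; bending f_b = M/S = 5.077 kip/in.
f_max = √(f_v² + f_b²) = √(0.7467² + 5.077²) = 5.132 kip/in.
r_n/Ω = (1/2.0) × 0.6 × 100 × (0.707 × 0.25) = 5.302 kip/in → adequate.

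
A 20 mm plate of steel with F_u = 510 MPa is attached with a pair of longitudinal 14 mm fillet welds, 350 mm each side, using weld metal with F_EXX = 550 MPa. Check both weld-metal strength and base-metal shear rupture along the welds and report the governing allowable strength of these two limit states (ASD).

t_e = 0.707 × 14 = 9.898 mm; L = 700 mm.
Weld metal: R_n/Ω = (1/2.0) × 0.6 × 550 × 9.898 × 700 × 10⁻³ = 1143 kN.
Base metal (shear rupture): R_n/Ω = (1/2.0) × 0.6 × 510 × 20 × 700 × 10⁻³ = 2142 kN.
Governing: weld metal.

R_n/Ω ≈ 1140 kN (weld metal governs)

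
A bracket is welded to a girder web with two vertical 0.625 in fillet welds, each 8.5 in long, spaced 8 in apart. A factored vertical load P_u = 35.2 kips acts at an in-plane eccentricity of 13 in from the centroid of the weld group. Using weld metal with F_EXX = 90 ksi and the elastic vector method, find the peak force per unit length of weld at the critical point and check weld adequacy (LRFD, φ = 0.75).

Total weld length L_w = 17 in. Treat welds as unit-width lines.
Polar moment about centroid: J = 2[d³/12 + d(b/2)²] = 2[8.5³/12 + 8.5×4²] = 374.4 in³.
Direct shear f_v = P/L_w = 35.2 / 17 = 2.071 kip/in (vertical).
Torsion M = P·e = 35.2 × 13 = 457.6 kip·in.
Critical point at (x, y) = (4, 4.25) from centroid. f_tx = M·y/J = 5.195 kip/in; f_ty = M·x/J = 4.889 kip/in.
Resultant f_max = √[f_tx² + (f_v + f_ty)²] = √[5.195² + (2.071 + 4.889)²] = 8.685 kip/in.
Capacity per unit length: φr_n = 0.75 × 0.6 × 90 × (0.707 × 0.625) = 17.9 kip/in.
8.685 ≤ 17.9 → adequate.

f_max ≈ 8.69 kip/in; adequate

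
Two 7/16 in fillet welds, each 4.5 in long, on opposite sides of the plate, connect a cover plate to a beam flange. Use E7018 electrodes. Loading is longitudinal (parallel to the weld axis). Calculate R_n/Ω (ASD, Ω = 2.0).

R_n/Ω ≈ 58.5 kip

E70XX → F_EXX = 70 ksi.
Effective throat t_e = 0.707 × 0.4375 = 0.3093 in.
Total length L = 9 in; A_we = 0.3093 × 9 = 2.784 in².
F_nw = 0.6 F_EXX = 0.6 × 70 = 42 ksi.
R_n = 42 × 2.784 = 116.9 kip; R_n/Ω = 116.9/2.0 = 58.46 kip.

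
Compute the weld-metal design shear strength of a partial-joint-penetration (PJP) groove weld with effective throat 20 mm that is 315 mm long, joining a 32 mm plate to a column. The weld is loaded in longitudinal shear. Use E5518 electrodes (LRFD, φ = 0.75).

φR_n ≈ 1560 kN

E55XX → F_EXX = 550 MPa.
Effective throat (given) t_e = 20 mm.
A_we = 20 × 315 = 6300 mm².
F_nw = 0.6 F_EXX = 330 MPa.
φR_n = 0.75 × 330 × 6300 × 10⁻³ = 1559 kN.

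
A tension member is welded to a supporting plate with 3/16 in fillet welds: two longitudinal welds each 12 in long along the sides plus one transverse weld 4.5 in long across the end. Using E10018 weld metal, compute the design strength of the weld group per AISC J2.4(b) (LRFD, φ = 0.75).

E100XX → F_EXX = 100 ksi.
t_e = 0.707 × 0.1875 = 0.1326 in.
R_nwl = 0.6 × 100 × 0.1326 × 24 = 190.9 kip (longitudinal, 2 welds).
R_nwt = 0.6 × 100 × 0.1326 × 4.5 = 35.79 kip (transverse, base value).
(i) R_nwl + R_nwt = 226.7 kip; (ii) 0.85 R_nwl + 1.5 R_nwt = 215.9 kip.
R_n = max = 226.7 kip [governs: (i)]; φR_n = 170 kip.

φR_n ≈ 170 kip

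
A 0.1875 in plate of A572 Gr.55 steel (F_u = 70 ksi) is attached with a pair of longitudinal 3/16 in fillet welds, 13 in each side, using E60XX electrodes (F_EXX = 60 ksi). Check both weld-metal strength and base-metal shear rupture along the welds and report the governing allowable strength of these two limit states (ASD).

t_e = 0.707 × 0.1875 = 0.1326 in; L = 26 in.
Weld metal: R_n/Ω = (1/2.0) × 0.6 × 60 × 0.1326 × 26 = 62.04 kip.
Base metal (shear rupture): R_n/Ω = (1/2.0) × 0.6 × 70 × 0.1875 × 26 = 102.4 kip.
Governing: weld metal.

R_n/Ω ≈ 62 kip (weld metal governs)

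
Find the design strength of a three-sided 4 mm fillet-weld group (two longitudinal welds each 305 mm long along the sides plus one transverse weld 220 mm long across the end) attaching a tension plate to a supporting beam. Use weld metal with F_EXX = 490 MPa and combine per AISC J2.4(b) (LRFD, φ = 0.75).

φR_n ≈ 529 kN

t_e = 0.707 × 4 = 2.828 mm.
R_nwl = 0.6 × 490 × 2.828 × 610 × 10⁻³ = 507.2 kN (longitudinal, 2 welds).
R_nwt = 0.6 × 490 × 2.828 × 220 × 10⁻³ = 182.9 kN (transverse, base value).
(i) R_nwl + R_nwt = 690.1 kN; (ii) 0.85 R_nwl + 1.5 R_nwt = 705.5 kN.
R_n = max = 705.5 kN [governs: (ii)]; φR_n = 529.1 kN.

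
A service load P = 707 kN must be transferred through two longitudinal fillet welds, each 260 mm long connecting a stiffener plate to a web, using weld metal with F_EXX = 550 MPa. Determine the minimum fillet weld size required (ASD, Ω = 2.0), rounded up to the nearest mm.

w = 12 mm

Total weld length L = 520 mm.
Required throat t_e = P × Ω / (0.6 F_EXX × L) = 707 × 2.0 / (0.6 × 550 × 520 × 10⁻³) = 8.24 mm.
Required leg w = t_e / 0.707 = 11.66 mm → use 12 mm.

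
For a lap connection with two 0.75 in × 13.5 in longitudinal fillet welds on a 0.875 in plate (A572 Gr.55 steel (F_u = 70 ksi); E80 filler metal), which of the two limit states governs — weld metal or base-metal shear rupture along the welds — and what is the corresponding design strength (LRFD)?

φR_n ≈ 515 kip (weld metal governs)

E80XX → F_EXX = 80 ksi.
t_e = 0.707 × 0.75 = 0.5302 in; L = 27 in.
Weld metal: φR_n = 0.75 × 0.6 × 80 × 0.5302 × 27 = 515.4 kip.
Base metal (shear rupture): φR_n = 0.75 × 0.6 × 70 × 0.875 × 27 = 744.2 kip.
Governing: weld metal.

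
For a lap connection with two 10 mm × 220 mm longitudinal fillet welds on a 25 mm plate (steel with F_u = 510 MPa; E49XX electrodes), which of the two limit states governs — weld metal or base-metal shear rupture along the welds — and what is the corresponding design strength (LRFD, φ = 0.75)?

E49XX → F_EXX = 490 MPa.
t_e = 0.707 × 10 = 7.07 mm; L = 440 mm.
Weld metal: φR_n = 0.75 × 0.6 × 490 × 7.07 × 440 × 10⁻³ = 685.9 kN.
Base metal (shear rupture): φR_n = 0.75 × 0.6 × 510 × 25 × 440 × 10⁻³ = 2524 kN.
Governing: weld metal.

φR_n ≈ 686 kN (weld metal governs)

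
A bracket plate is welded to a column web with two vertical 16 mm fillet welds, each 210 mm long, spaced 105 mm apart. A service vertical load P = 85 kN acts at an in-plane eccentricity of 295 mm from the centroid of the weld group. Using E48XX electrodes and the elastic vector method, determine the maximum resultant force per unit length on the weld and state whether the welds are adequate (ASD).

E48XX → F_EXX = 480 MPa.
Total weld length L_w = 420 mm. Treat welds as unit-width lines.
Polar moment about centroid: J = 2[d³/12 + d(b/2)²] = 2[210³/12 + 210×52.5²] = 2701000 mm³.
Direct shear f_v = P/L_w = 85×10³ / 420 = 202.4 N/mm (vertical).
Torsion M = P·e = 85×10³ × 295 = 25075000 N·mm.
Critical point at (x, y) = (52.5, 105) from centroid. f_tx = M·y/J = 974.7 N/mm; f_ty = M·x/J = 487.4 N/mm.
Resultant f_max = √[f_tx² + (f_v + f_ty)²] = √[974.7² + (202.4 + 487.4)²] = 1194 N/mm.
Capacity per unit length: r_n/Ω = (1/2.0) × 0.6 × 480 × (0.707 × 16) = 1629 N/mm.
1194 ≤ 1629 → adequate.

f_max ≈ 1190 N/mm; adequate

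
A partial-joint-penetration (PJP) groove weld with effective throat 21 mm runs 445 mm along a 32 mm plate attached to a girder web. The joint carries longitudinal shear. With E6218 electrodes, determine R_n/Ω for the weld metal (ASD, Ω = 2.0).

R_n/Ω ≈ 1740 kN

E62XX → F_EXX = 620 MPa.
Effective throat (given) t_e = 21 mm.
A_we = 21 × 445 = 9345 mm².
F_nw = 0.6 F_EXX = 372 MPa.
R_n/Ω = (372 × 9345) / 2.0 × 10⁻³ = 1738 kN.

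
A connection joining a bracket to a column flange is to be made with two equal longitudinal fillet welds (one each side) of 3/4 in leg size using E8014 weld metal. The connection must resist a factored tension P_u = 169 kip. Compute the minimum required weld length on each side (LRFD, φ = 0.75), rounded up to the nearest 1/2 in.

L = 4.5 in on each side

E80XX → F_EXX = 80 ksi.
Throat t_e = 0.707 × 0.75 = 0.5302 in.
φr_n = 0.75 × 0.6 × 80 × 0.5302 = 19.09 kip/in.
L_req = P_u / φr_n = 169 / 19.09 = 8.853 in total.
Per side: 8.853 / 2 = 4.427 in.
Round up → use L = 4.5 in on each side.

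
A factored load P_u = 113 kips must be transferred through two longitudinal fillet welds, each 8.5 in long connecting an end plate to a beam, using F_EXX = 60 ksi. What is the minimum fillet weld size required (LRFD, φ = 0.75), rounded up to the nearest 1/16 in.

Total weld length L = 17 in.
Required throat t_e = P_u / (φ × 0.6 F_EXX × L) = 113 / (0.75 × 0.6 × 60 × 17) = 0.2462 in.
Required leg w = t_e / 0.707 = 0.3482 in → use 3/8 in.

w = 3/8 in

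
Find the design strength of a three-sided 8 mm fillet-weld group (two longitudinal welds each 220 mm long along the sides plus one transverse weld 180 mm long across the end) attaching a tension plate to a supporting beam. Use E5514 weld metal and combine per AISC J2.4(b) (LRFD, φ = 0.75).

E55XX → F_EXX = 550 MPa.
t_e = 0.707 × 8 = 5.656 mm.
R_nwl = 0.6 × 550 × 5.656 × 440 × 10⁻³ = 821.3 kN (longitudinal, 2 welds).
R_nwt = 0.6 × 550 × 5.656 × 180 × 10⁻³ = 336 kN (transverse, base value).
(i) R_nwl + R_nwt = 1157 kN; (ii) 0.85 R_nwl + 1.5 R_nwt = 1202 kN.
R_n = max = 1202 kN [governs: (ii)]; φR_n = 901.5 kN.

φR_n ≈ 902 kN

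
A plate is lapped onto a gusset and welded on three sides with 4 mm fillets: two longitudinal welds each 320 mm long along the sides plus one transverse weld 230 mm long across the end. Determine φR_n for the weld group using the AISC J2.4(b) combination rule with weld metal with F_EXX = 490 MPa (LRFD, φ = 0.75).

t_e = 0.707 × 4 = 2.828 mm.
R_nwl = 0.6 × 490 × 2.828 × 640 × 10⁻³ = 532.1 kN (longitudinal, 2 welds).
R_nwt = 0.6 × 490 × 2.828 × 230 × 10⁻³ = 191.2 kN (transverse, base value).
(i) R_nwl + R_nwt = 723.3 kN; (ii) 0.85 R_nwl + 1.5 R_nwt = 739.1 kN.
R_n = max = 739.1 kN [governs: (ii)]; φR_n = 554.4 kN.

φR_n ≈ 554 kN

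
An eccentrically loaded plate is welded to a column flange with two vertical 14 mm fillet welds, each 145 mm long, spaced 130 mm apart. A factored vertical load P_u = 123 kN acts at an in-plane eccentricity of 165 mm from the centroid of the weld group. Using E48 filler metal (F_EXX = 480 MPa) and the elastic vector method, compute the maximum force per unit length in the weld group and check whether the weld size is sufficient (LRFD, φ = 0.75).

f_max ≈ 1460 N/mm; adequate

Total weld length L_w = 290 mm. Treat welds as unit-width lines.
Polar moment about centroid: J = 2[d³/12 + d(b/2)²] = 2[145³/12 + 145×65²] = 1733000 mm³.
Direct shear f_v = P/L_w = 123×10³ / 290 = 424.1 N/mm (vertical).
Torsion M = P·e = 123×10³ × 165 = 20295000 N·mm.
Critical point at (x, y) = (65, 72.5) from centroid. f_tx = M·y/J = 848.9 N/mm; f_ty = M·x/J = 761.1 N/mm.
Resultant f_max = √[f_tx² + (f_v + f_ty)²] = √[848.9² + (424.1 + 761.1)²] = 1458 N/mm.
Capacity per unit length: φr_n = 0.75 × 0.6 × 480 × (0.707 × 14) = 2138 N/mm.
1458 ≤ 2138 → adequate.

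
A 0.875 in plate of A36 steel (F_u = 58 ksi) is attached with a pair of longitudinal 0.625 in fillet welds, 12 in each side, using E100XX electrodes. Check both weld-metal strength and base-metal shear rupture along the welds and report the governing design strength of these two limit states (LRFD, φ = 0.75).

φR_n ≈ 477 kip (weld metal governs)

E100XX → F_EXX = 100 ksi.
t_e = 0.707 × 0.625 = 0.4419 in; L = 24 in.
Weld metal: φR_n = 0.75 × 0.6 × 100 × 0.4419 × 24 = 477.2 kip.
Base metal (shear rupture): φR_n = 0.75 × 0.6 × 58 × 0.875 × 24 = 548.1 kip.
Governing: weld metal.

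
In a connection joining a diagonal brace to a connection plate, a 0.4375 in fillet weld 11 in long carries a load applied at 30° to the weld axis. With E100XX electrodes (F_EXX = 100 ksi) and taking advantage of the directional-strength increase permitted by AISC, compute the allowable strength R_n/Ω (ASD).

t_e = 0.707 × 0.4375 = 0.3093 in; A_we = 0.3093 × 11 = 3.402 in².
Directional factor: 1.0 + 0.5 sin^1.5(30°) = 1.177.
F_nw = 0.6 × 100 × 1.177 = 70.61 ksi.
R_n/Ω = (70.61 × 3.402) / 2.0 = 120.1 kip.

R_n/Ω ≈ 120 kip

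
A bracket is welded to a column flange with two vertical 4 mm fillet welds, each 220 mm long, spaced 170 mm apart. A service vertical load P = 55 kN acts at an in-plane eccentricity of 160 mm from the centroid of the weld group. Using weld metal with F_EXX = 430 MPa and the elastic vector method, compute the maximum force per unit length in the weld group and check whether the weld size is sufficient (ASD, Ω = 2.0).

f_max ≈ 338 N/mm; adequate

Total weld length L_w = 440 mm. Treat welds as unit-width lines.
Polar moment about centroid: J = 2[d³/12 + d(b/2)²] = 2[220³/12 + 220×85²] = 4954000 mm³.
Direct shear f_v = P/L_w = 55×10³ / 440 = 125 N/mm (vertical).
Torsion M = P·e = 55×10³ × 160 = 8800000 N·mm.
Critical point at (x, y) = (85, 110) from centroid. f_tx = M·y/J = 195.4 N/mm; f_ty = M·x/J = 151 N/mm.
Resultant f_max = √[f_tx² + (f_v + f_ty)²] = √[195.4² + (125 + 151)²] = 338.2 N/mm.
Capacity per unit length: r_n/Ω = (1/2.0) × 0.6 × 430 × (0.707 × 4) = 364.8 N/mm.
338.2 ≤ 364.8 → adequate.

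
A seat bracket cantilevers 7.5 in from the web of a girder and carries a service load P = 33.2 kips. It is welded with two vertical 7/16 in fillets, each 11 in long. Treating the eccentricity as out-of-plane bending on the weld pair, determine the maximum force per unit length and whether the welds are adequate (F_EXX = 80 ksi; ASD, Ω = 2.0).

L_w = 2 × 11 = 22 in; section modulus (unit throat) S = 2 × L²/6 = 40.33 in².
Direct shear f_v = P/L_w = 33.2/22 = 1.509 kip/in.
Moment M = P × e = 33.2 × 7.5 = 249 kip·in; bending f_b = M/S = 6.174 kip/in.
f_max = √(f_v² + f_b²) = √(1.509² + 6.174²) = 6.355 kip/in.
r_n/Ω = (1/2.0) × 0.6 × 80 × (0.707 × 0.4375) = 7.423 kip/in → adequate.

f_max ≈ 6.36 kip/in; adequate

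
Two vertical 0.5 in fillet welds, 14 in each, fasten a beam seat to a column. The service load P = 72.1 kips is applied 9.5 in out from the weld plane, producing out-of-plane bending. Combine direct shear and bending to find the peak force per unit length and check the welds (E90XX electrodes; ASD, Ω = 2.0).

E90XX → F_EXX = 90 ksi.
L_w = 2 × 14 = 28 in; section modulus (unit throat) S = 2 × L²/6 = 65.33 in².
Direct shear f_v = P/L_w = 72.1/28 = 2.575 kip/in.
Moment M = P × e = 72.1 × 9.5 = 684.95 kip·in; bending f_b = M/S = 10.48 kip/in.
f_max = √(f_v² + f_b²) = √(2.575² + 10.48²) = 10.8 kip/in.
r_n/Ω = (1/2.0) × 0.6 × 90 × (0.707 × 0.5) = 9.544 kip/in → NOT adequate.

f_max ≈ 10.8 kip/in; NOT adequate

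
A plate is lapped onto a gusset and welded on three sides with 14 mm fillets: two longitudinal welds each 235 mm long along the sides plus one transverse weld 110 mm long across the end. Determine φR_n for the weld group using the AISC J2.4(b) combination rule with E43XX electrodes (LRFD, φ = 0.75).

E43XX → F_EXX = 430 MPa.
t_e = 0.707 × 14 = 9.898 mm.
R_nwl = 0.6 × 430 × 9.898 × 470 × 10⁻³ = 1200 kN (longitudinal, 2 welds).
R_nwt = 0.6 × 430 × 9.898 × 110 × 10⁻³ = 280.9 kN (transverse, base value).
(i) R_nwl + R_nwt = 1481 kN; (ii) 0.85 R_nwl + 1.5 R_nwt = 1442 kN.
R_n = max = 1481 kN [governs: (i)]; φR_n = 1111 kN.

φR_n ≈ 1110 kN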